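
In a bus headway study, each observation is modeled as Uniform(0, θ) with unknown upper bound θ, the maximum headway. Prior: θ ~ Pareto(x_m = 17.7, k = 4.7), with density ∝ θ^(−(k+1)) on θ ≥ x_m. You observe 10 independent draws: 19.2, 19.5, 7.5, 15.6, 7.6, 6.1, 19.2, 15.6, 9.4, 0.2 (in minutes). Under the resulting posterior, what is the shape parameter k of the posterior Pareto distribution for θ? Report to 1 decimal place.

14.7

A Pareto(scale x_m, shape k) prior on the upper bound θ of Uniform(0, θ) is conjugate: posterior is Pareto(max(x_m, max xᵢ), k + n).
Sample maximum = 19.5; prior scale x_m = 17.7 → posterior scale = max = 19.5.
Posterior shape = 4.7 + 10 = 14.7.
Posterior shape k = 14.7.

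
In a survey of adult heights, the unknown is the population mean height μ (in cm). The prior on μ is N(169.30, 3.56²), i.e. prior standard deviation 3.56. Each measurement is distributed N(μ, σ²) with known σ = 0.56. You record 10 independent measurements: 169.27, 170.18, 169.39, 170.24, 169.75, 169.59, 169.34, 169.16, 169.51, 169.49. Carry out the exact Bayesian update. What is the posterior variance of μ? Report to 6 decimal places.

0.031283

For Normal data with known variance σ², a Normal(μ₀, σ₀²) prior on μ is conjugate. Posterior precision = 1/σ₀² + n/σ²; posterior mean is the precision-weighted average of μ₀ and x̄.
σ₀² = 3.56² = 12.6736, σ² = 0.56² = 0.3136; σ² + n·σ₀² = 0.3136 + 10·12.6736 = 127.0496.
Posterior precision = 1/σ₀² + n/σ² = 1/12.6736 + 10/0.3136 = (σ² + n·σ₀²)/(σ₀²σ²) = 127.0496/(12.6736·0.3136); posterior variance σₙ² = σ₀²σ²/(σ² + n·σ₀²) = 12.6736·0.3136/127.0496 = 0.031283.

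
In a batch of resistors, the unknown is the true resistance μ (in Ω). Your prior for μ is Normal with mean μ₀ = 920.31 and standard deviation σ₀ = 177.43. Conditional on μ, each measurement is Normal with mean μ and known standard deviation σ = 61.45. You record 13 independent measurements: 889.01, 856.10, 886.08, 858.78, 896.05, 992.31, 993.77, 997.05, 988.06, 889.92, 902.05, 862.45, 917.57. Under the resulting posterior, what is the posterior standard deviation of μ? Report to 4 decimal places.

For Normal data with known variance σ², a Normal(μ₀, σ₀²) prior on μ is conjugate. Posterior precision = 1/σ₀² + n/σ²; posterior mean is the precision-weighted average of μ₀ and x̄.
σ₀² = 177.43² = 31481.4049, σ² = 61.45² = 3776.1025; σ² + n·σ₀² = 3776.1025 + 13·31481.4049 = 413034.3662.
Posterior precision = 1/σ₀² + n/σ² = 1/31481.4049 + 13/3776.1025 = (σ² + n·σ₀²)/(σ₀²σ²) = 413034.3662/(31481.4049·3776.1025); posterior variance σₙ² = σ₀²σ²/(σ² + n·σ₀²) = 31481.4049·3776.1025/413034.3662 = 287.813852.
Posterior SD = √σₙ² = √(31481.4049·3776.1025/413034.3662) = 16.9651.

16.9651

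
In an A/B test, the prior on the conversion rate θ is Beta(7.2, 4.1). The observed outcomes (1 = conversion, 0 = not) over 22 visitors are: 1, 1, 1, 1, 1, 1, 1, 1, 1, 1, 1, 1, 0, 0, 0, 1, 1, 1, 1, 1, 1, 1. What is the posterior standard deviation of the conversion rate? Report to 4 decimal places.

The Beta prior is conjugate to a Binomial/Bernoulli likelihood; the update adds successes to α and failures to β.
Posterior: Beta(α+k, β+n−k) = Beta(7.2+19, 4.1+3) = Beta(26.2, 7.1).
Var = αβ/((α+β)²(α+β+1)) = 26.2·7.1/(33.3²·34.3) = 0.00489077; SD = √0.00489077 = 0.0699.

0.0699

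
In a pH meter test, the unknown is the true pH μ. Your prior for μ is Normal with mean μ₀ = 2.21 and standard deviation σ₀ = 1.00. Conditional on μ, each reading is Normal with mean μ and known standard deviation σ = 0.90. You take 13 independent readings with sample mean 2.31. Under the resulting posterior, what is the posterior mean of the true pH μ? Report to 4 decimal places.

2.3041

For Normal data with known variance σ², a Normal(μ₀, σ₀²) prior on μ is conjugate. Posterior precision = 1/σ₀² + n/σ²; posterior mean is the precision-weighted average of μ₀ and x̄.
n·x̄ = 13·2.31 = 30.03.
σ₀² = 1.00² = 1, σ² = 0.90² = 0.81; σ² + n·σ₀² = 0.81 + 13·1 = 13.81.
Posterior mean = (μ₀/σ₀² + n·x̄/σ²)/(1/σ₀² + n/σ²) = (σ²·μ₀ + σ₀²·n·x̄)/(σ² + n·σ₀²) = (0.81·2.21 + 1·30.03)/13.81 = 31.8201/13.81 = 2.3041.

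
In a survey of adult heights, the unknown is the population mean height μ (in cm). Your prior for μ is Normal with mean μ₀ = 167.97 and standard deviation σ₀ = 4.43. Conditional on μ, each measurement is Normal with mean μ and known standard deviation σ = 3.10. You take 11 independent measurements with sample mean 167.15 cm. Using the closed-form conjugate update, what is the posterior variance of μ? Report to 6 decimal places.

0.836402

For Normal data with known variance σ², a Normal(μ₀, σ₀²) prior on μ is conjugate. Posterior precision = 1/σ₀² + n/σ²; posterior mean is the precision-weighted average of μ₀ and x̄.
σ₀² = 4.43² = 19.6249, σ² = 3.10² = 9.61; σ² + n·σ₀² = 9.61 + 11·19.6249 = 225.4839.
Posterior precision = 1/σ₀² + n/σ² = 1/19.6249 + 11/9.61 = (σ² + n·σ₀²)/(σ₀²σ²) = 225.4839/(19.6249·9.61); posterior variance σₙ² = σ₀²σ²/(σ² + n·σ₀²) = 19.6249·9.61/225.4839 = 0.836402.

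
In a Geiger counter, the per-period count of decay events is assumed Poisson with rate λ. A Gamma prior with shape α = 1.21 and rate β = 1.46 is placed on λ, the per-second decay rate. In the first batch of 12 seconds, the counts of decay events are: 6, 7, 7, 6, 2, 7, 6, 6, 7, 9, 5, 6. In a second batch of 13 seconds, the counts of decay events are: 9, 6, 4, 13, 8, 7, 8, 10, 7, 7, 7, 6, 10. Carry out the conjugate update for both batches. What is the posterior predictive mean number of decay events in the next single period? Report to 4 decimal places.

6.6973

With a Gamma(shape α, rate β) prior, the Poisson likelihood is conjugate: the posterior is Gamma(α + ΣXᵢ, β + n).
Batch 1: sum of counts S = 74 over n = 12 seconds.
After batch 1: Gamma(α+S, β+n) = Gamma(1.21+74, 1.46+12) = Gamma(75.21, 13.46).
Batch 2: sum of counts S = 102 over n = 13 seconds.
After batch 2: Gamma(α+S, β+n) = Gamma(75.21+102, 13.46+13) = Gamma(177.21, 26.46).
The predictive distribution for one future period is NegBinom with mean α/β = 6.6973.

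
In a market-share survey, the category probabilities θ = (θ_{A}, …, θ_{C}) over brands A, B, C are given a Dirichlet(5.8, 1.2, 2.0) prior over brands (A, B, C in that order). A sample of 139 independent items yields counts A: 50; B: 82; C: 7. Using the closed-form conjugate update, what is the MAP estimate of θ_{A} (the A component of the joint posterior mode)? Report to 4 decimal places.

0.3779

The Dirichlet prior is conjugate to the Multinomial likelihood: each posterior αⱼ = prior αⱼ + observed count nⱼ.
Posterior concentration: (55.8, 83.2, 9.0), total = 148.0.
Joint mode component: (α_{A}−1)/(Σα−K) = 54.8/145.0 = 0.3779.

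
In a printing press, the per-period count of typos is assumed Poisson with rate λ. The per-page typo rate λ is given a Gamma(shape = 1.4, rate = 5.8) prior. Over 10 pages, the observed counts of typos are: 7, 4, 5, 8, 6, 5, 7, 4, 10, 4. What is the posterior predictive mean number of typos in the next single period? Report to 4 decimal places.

With a Gamma(shape α, rate β) prior, the Poisson likelihood is conjugate: the posterior is Gamma(α + ΣXᵢ, β + n).
Sum of counts S = 60 over n = 10 pages.
Posterior: Gamma(α+S, β+n) = Gamma(1.4+60, 5.8+10) = Gamma(61.4, 15.8).
The predictive distribution for one future period is NegBinom with mean α/β = 3.8861.

3.8861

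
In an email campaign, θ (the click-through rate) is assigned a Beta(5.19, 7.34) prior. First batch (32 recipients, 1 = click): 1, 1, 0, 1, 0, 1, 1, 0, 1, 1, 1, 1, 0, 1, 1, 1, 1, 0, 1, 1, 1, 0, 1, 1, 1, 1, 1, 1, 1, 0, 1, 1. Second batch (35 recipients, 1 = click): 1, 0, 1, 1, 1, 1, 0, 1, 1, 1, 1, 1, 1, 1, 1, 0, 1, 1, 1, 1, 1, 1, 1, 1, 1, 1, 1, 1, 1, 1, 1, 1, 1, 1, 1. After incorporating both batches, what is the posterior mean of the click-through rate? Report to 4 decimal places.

The Beta prior is conjugate to a Binomial/Bernoulli likelihood; the update adds successes to α and failures to β.
After batch 1: Beta(5.19+25, 7.34+7) = Beta(30.19, 14.34).
After batch 2: Beta(30.19+32, 14.34+3) = Beta(62.19, 17.34).
Posterior mean = α/(α+β) = 62.19/79.53 = 0.7820.

0.7820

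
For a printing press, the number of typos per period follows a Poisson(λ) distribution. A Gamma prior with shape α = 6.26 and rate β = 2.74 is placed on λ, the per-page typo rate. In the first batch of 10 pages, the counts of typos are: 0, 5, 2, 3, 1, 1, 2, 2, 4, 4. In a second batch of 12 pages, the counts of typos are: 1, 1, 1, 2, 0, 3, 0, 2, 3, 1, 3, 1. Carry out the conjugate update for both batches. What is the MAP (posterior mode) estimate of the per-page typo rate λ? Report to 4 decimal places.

With a Gamma(shape α, rate β) prior, the Poisson likelihood is conjugate: the posterior is Gamma(α + ΣXᵢ, β + n).
Batch 1: sum of counts S = 24 over n = 10 pages.
After batch 1: Gamma(α+S, β+n) = Gamma(6.26+24, 2.74+10) = Gamma(30.26, 12.74).
Batch 2: sum of counts S = 18 over n = 12 pages.
After batch 2: Gamma(α+S, β+n) = Gamma(30.26+18, 12.74+12) = Gamma(48.26, 24.74).
Mode of Gamma(α,β) for α≥1 is (α−1)/β = 47.26/24.74 = 1.9103.

1.9103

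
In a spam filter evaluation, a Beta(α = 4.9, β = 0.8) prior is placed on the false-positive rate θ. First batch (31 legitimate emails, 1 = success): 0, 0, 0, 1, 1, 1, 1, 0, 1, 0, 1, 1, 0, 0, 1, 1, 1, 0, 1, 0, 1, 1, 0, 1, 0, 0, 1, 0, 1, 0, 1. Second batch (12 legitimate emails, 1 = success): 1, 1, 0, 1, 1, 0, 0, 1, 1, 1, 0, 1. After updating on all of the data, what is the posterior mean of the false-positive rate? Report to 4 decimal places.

The Beta prior is conjugate to a Binomial/Bernoulli likelihood; the update adds successes to α and failures to β.
After batch 1: Beta(4.9+17, 0.8+14) = Beta(21.9, 14.8).
After batch 2: Beta(21.9+8, 14.8+4) = Beta(29.9, 18.8).
Posterior mean = α/(α+β) = 29.9/48.7 = 0.6140.

0.6140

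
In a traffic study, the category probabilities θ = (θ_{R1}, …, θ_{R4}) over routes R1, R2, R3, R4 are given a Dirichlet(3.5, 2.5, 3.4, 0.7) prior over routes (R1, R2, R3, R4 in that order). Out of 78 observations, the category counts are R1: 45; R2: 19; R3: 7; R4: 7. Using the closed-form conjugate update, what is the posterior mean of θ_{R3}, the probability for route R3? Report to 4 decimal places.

0.1180

The Dirichlet prior is conjugate to the Multinomial likelihood: each posterior αⱼ = prior αⱼ + observed count nⱼ.
Posterior concentration: (48.5, 21.5, 10.4, 7.7), total = 88.1.
E[θ_{R3}|data] = α_{R3}/Σα = 10.4/88.1 = 0.1180.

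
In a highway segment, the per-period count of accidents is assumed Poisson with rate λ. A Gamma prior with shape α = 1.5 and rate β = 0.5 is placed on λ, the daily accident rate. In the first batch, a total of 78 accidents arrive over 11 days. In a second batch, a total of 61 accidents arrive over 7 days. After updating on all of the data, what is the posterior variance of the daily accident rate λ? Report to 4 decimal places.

0.4105

With a Gamma(shape α, rate β) prior, the Poisson likelihood is conjugate: the posterior is Gamma(α + ΣXᵢ, β + n).
After batch 1: Gamma(α+S, β+n) = Gamma(1.5+78, 0.5+11) = Gamma(79.5, 11.5).
After batch 2: Gamma(α+S, β+n) = Gamma(79.5+61, 11.5+7) = Gamma(140.5, 18.5).
Var = α/β² = 140.5/18.5² = 0.4105.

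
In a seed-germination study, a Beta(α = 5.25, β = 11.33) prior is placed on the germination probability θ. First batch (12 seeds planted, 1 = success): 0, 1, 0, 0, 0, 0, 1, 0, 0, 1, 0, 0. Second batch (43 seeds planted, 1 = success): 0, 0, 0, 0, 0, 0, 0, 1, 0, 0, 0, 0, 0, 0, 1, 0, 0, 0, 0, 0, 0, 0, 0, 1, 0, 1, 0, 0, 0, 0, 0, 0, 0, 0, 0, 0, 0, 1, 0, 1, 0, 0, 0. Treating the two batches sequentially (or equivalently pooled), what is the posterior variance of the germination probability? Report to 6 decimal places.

0.002197

The Beta prior is conjugate to a Binomial/Bernoulli likelihood; the update adds successes to α and failures to β.
After batch 1: Beta(5.25+3, 11.33+9) = Beta(8.25, 20.33).
After batch 2: Beta(8.25+6, 20.33+37) = Beta(14.25, 57.33).
Var = αβ/((α+β)²(α+β+1)) = 14.25·57.33/(71.58²·72.58) = 0.002197.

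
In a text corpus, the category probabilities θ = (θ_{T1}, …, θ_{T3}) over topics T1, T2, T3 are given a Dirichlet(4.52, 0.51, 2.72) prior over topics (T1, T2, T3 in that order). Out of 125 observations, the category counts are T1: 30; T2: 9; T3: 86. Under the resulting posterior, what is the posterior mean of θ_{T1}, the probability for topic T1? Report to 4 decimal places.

The Dirichlet prior is conjugate to the Multinomial likelihood: each posterior αⱼ = prior αⱼ + observed count nⱼ.
Posterior concentration: (34.52, 9.51, 88.72), total = 132.75.
E[θ_{T1}|data] = α_{T1}/Σα = 34.52/132.75 = 0.2600.

0.2600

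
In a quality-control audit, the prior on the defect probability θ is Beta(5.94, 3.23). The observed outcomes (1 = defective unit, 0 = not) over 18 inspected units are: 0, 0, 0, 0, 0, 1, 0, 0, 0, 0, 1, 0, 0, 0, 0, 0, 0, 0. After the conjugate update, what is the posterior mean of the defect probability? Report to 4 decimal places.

0.2922

The Beta prior is conjugate to a Binomial/Bernoulli likelihood; the update adds successes to α and failures to β.
Posterior: Beta(α+k, β+n−k) = Beta(5.94+2, 3.23+16) = Beta(7.94, 19.23).
Posterior mean = α/(α+β) = 7.94/27.17 = 0.2922.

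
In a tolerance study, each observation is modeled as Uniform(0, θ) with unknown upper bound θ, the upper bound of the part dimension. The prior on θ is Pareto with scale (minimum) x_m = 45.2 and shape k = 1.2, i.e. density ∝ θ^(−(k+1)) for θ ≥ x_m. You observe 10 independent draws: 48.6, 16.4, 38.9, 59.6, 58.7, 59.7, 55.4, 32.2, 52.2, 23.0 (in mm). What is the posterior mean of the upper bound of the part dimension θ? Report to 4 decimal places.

A Pareto(scale x_m, shape k) prior on the upper bound θ of Uniform(0, θ) is conjugate: posterior is Pareto(max(x_m, max xᵢ), k + n).
Sample maximum = 59.7; prior scale x_m = 45.2 → posterior scale = max = 59.7.
Posterior shape = 1.2 + 10 = 11.2.
E[θ|data] = k·x_m/(k−1) = 11.2·59.7/10.2 = 65.5529.

65.5529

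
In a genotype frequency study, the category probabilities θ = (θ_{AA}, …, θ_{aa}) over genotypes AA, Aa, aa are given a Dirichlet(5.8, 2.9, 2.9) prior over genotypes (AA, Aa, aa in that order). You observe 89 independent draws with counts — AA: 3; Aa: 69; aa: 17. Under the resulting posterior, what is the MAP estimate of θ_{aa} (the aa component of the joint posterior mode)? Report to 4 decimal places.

The Dirichlet prior is conjugate to the Multinomial likelihood: each posterior αⱼ = prior αⱼ + observed count nⱼ.
Posterior concentration: (8.8, 71.9, 19.9), total = 100.6.
Joint mode component: (α_{aa}−1)/(Σα−K) = 18.9/97.6 = 0.1936.

0.1936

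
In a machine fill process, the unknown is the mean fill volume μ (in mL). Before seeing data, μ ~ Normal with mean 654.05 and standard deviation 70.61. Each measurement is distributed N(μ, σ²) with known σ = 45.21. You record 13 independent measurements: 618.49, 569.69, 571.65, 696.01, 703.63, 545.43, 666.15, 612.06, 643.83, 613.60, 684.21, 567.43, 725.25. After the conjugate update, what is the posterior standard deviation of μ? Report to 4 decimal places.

For Normal data with known variance σ², a Normal(μ₀, σ₀²) prior on μ is conjugate. Posterior precision = 1/σ₀² + n/σ²; posterior mean is the precision-weighted average of μ₀ and x̄.
σ₀² = 70.61² = 4985.7721, σ² = 45.21² = 2043.9441; σ² + n·σ₀² = 2043.9441 + 13·4985.7721 = 66858.9814.
Posterior precision = 1/σ₀² + n/σ² = 1/4985.7721 + 13/2043.9441 = (σ² + n·σ₀²)/(σ₀²σ²) = 66858.9814/(4985.7721·2043.9441); posterior variance σₙ² = σ₀²σ²/(σ² + n·σ₀²) = 4985.7721·2043.9441/66858.9814 = 152.419903.
Posterior SD = √σₙ² = √(4985.7721·2043.9441/66858.9814) = 12.3458.

12.3458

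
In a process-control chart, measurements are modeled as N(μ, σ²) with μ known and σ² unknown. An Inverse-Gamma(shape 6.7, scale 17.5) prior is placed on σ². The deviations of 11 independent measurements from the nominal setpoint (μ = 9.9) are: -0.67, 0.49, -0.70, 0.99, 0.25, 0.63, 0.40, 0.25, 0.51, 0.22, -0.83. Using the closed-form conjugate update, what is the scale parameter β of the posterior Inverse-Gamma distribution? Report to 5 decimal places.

19.41920

With known mean μ and an Inverse-Gamma(α, β) prior on σ², the Normal likelihood is conjugate: posterior is Inv-Gamma(α + n/2, β + Σ(xᵢ−μ)²/2).
Σ(xᵢ−μ)² = (-0.67)² + (0.49)² + (-0.70)² + (0.99)² + (0.25)² + (0.63)² + (0.40)² + (0.25)² + (0.51)² + (0.22)² + (-0.83)² = 3.8384.
Posterior: Inv-Gamma(6.7 + 11/2, 17.5 + 3.8384/2) = Inv-Gamma(12.20, 19.41920).
Posterior β = 19.41920.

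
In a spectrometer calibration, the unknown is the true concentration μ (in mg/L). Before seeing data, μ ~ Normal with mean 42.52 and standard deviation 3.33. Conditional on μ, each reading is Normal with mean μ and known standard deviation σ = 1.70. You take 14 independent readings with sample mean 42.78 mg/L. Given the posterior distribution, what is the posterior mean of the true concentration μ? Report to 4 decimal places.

42.7752

For Normal data with known variance σ², a Normal(μ₀, σ₀²) prior on μ is conjugate. Posterior precision = 1/σ₀² + n/σ²; posterior mean is the precision-weighted average of μ₀ and x̄.
n·x̄ = 14·42.78 = 598.92.
σ₀² = 3.33² = 11.0889, σ² = 1.70² = 2.89; σ² + n·σ₀² = 2.89 + 14·11.0889 = 158.1346.
Posterior mean = (μ₀/σ₀² + n·x̄/σ²)/(1/σ₀² + n/σ²) = (σ²·μ₀ + σ₀²·n·x̄)/(σ² + n·σ₀²) = (2.89·42.52 + 11.0889·598.92)/158.1346 = 6764.246788/158.1346 = 42.7752.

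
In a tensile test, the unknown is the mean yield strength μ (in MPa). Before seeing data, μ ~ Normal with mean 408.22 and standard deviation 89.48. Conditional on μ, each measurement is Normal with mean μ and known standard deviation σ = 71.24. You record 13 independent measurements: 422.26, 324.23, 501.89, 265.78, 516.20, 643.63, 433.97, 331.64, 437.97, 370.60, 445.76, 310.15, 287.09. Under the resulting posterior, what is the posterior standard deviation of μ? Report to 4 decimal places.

For Normal data with known variance σ², a Normal(μ₀, σ₀²) prior on μ is conjugate. Posterior precision = 1/σ₀² + n/σ²; posterior mean is the precision-weighted average of μ₀ and x̄.
σ₀² = 89.48² = 8006.6704, σ² = 71.24² = 5075.1376; σ² + n·σ₀² = 5075.1376 + 13·8006.6704 = 109161.8528.
Posterior precision = 1/σ₀² + n/σ² = 1/8006.6704 + 13/5075.1376 = (σ² + n·σ₀²)/(σ₀²σ²) = 109161.8528/(8006.6704·5075.1376); posterior variance σₙ² = σ₀²σ²/(σ² + n·σ₀²) = 8006.6704·5075.1376/109161.8528 = 372.245001.
Posterior SD = √σₙ² = √(8006.6704·5075.1376/109161.8528) = 19.2937.

19.2937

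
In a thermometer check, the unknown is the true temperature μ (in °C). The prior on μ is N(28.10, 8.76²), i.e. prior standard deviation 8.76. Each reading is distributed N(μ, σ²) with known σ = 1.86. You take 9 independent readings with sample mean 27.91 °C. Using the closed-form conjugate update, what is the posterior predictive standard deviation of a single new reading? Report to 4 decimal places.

For Normal data with known variance σ², a Normal(μ₀, σ₀²) prior on μ is conjugate. Posterior precision = 1/σ₀² + n/σ²; posterior mean is the precision-weighted average of μ₀ and x̄.
σ₀² = 8.76² = 76.7376, σ² = 1.86² = 3.4596; σ² + n·σ₀² = 3.4596 + 9·76.7376 = 694.098.
Posterior precision = 1/σ₀² + n/σ² = 1/76.7376 + 9/3.4596 = (σ² + n·σ₀²)/(σ₀²σ²) = 694.098/(76.7376·3.4596); posterior variance σₙ² = σ₀²σ²/(σ² + n·σ₀²) = 76.7376·3.4596/694.098 = 0.382484.
Predictive variance for one new observation = σₙ² + σ² = 76.7376·3.4596/694.098 + 3.4596 = σ²·(σ₀² + 694.098)/694.098 = 3.4596·770.8356/694.098 = 3.842084; SD = √(3.4596·770.8356/694.098) = 1.9601.

1.9601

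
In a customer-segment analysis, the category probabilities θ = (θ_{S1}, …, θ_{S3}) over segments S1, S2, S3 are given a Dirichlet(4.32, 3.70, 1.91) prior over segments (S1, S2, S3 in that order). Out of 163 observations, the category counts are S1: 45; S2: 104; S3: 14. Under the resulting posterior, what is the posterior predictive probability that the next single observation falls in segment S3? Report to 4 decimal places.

The Dirichlet prior is conjugate to the Multinomial likelihood: each posterior αⱼ = prior αⱼ + observed count nⱼ.
Posterior concentration: (49.32, 107.70, 15.91), total = 172.93.
P(next = S3 | data) = α_{S3}/Σα = 0.0920.

0.0920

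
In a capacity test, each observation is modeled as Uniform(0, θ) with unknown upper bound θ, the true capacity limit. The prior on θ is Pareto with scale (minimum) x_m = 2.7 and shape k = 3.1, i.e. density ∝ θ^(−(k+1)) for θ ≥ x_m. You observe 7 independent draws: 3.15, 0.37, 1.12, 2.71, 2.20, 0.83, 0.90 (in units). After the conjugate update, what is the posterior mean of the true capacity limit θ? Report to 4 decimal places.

3.4962

A Pareto(scale x_m, shape k) prior on the upper bound θ of Uniform(0, θ) is conjugate: posterior is Pareto(max(x_m, max xᵢ), k + n).
Sample maximum = 3.15; prior scale x_m = 2.7 → posterior scale = max = 3.15.
Posterior shape = 3.1 + 7 = 10.1.
E[θ|data] = k·x_m/(k−1) = 10.1·3.15/9.1 = 3.4962.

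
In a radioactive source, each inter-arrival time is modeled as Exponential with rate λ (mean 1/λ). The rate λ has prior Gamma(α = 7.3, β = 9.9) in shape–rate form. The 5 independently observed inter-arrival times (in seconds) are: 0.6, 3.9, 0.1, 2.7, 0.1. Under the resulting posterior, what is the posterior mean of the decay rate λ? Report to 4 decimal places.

0.7110

With a Gamma(shape α, rate β) prior on the exponential rate λ, the posterior after n observations with total T = Σxᵢ is Gamma(α+n, β+T).
Sum of observations T = 7.4 seconds; n = 5.
Posterior: Gamma(7.3+5, 9.9+7.4) = Gamma(12.3, 17.3).
Posterior mean of λ = α/β = 12.3/17.3 = 0.7110.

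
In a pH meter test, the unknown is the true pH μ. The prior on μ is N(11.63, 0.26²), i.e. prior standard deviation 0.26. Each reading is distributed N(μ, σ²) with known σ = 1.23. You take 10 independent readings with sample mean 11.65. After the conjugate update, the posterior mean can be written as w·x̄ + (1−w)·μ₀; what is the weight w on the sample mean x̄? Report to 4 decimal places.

0.3088

For Normal data with known variance σ², a Normal(μ₀, σ₀²) prior on μ is conjugate. Posterior precision = 1/σ₀² + n/σ²; posterior mean is the precision-weighted average of μ₀ and x̄.
σ₀² = 0.26² = 0.0676, σ² = 1.23² = 1.5129. Prior precision 1/σ₀² = 1/0.0676; data precision n/σ² = 10/1.5129.
w = (n/σ²)/(1/σ₀² + n/σ²) = n·σ₀²/(σ² + n·σ₀²) = 10·0.0676/(1.5129 + 10·0.0676) = 0.676/2.1889 = 0.3088.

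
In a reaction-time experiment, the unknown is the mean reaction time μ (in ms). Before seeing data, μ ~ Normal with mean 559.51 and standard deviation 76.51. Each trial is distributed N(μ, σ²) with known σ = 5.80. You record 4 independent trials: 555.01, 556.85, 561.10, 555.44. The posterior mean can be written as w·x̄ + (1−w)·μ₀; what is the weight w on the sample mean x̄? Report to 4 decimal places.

For Normal data with known variance σ², a Normal(μ₀, σ₀²) prior on μ is conjugate. Posterior precision = 1/σ₀² + n/σ²; posterior mean is the precision-weighted average of μ₀ and x̄.
σ₀² = 76.51² = 5853.7801, σ² = 5.80² = 33.64. Prior precision 1/σ₀² = 1/5853.7801; data precision n/σ² = 4/33.64.
w = (n/σ²)/(1/σ₀² + n/σ²) = n·σ₀²/(σ² + n·σ₀²) = 4·5853.7801/(33.64 + 4·5853.7801) = 23415.1204/23448.7604 = 0.9986.

0.9986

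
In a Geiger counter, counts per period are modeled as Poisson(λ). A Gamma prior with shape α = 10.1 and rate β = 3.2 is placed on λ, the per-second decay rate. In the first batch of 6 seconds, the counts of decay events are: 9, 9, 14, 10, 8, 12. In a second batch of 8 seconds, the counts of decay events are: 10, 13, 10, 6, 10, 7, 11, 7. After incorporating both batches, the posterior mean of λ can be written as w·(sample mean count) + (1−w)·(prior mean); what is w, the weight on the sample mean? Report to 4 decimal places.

0.8140

With a Gamma(shape α, rate β) prior, the Poisson likelihood is conjugate: the posterior is Gamma(α + ΣXᵢ, β + n).
Total number of seconds: n = 6 + 8 = 14.
Posterior mean = (α₀+S)/(β₀+n) = [n/(β₀+n)]·(S/n) + [β₀/(β₀+n)]·(α₀/β₀), so only n and β₀ enter the weight.
Weight on data w = n/(β₀+n) = 14/(3.2+14) = 14/17.2 = 0.8140.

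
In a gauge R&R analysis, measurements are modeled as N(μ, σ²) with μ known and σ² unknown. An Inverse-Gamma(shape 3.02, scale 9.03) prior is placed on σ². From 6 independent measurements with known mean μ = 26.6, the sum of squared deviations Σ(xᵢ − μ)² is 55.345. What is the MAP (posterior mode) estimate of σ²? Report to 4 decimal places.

5.2283

With known mean μ and an Inverse-Gamma(α, β) prior on σ², the Normal likelihood is conjugate: posterior is Inv-Gamma(α + n/2, β + Σ(xᵢ−μ)²/2).
Posterior: Inv-Gamma(3.02 + 6/2, 9.03 + 55.345/2) = Inv-Gamma(6.02, 36.7025).
Mode = β/(α+1) = 36.7025/7.02 = 5.2283.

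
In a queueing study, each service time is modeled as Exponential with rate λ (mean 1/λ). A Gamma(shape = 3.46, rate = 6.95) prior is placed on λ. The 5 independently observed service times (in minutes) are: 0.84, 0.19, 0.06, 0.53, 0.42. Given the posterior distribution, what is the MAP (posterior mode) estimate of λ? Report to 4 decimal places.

With a Gamma(shape α, rate β) prior on the exponential rate λ, the posterior after n observations with total T = Σxᵢ is Gamma(α+n, β+T).
Sum of observations T = 2.04 minutes; n = 5.
Posterior: Gamma(3.46+5, 6.95+2.04) = Gamma(8.46, 8.99).
Mode = (α−1)/β = 0.8298.

0.8298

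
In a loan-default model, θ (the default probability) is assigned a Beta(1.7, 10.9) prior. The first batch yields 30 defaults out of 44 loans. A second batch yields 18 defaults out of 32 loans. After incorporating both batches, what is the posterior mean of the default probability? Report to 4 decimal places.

0.5609

The Beta prior is conjugate to a Binomial/Bernoulli likelihood; the update adds successes to α and failures to β.
After batch 1: Beta(1.7+30, 10.9+14) = Beta(31.7, 24.9).
After batch 2: Beta(31.7+18, 24.9+14) = Beta(49.7, 38.9).
Posterior mean = α/(α+β) = 49.7/88.6 = 0.5609.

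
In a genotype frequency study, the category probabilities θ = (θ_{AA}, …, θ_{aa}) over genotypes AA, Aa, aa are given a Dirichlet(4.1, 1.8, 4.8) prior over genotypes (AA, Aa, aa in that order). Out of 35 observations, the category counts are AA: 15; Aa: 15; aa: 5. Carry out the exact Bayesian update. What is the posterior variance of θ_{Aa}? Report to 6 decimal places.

The Dirichlet prior is conjugate to the Multinomial likelihood: each posterior αⱼ = prior αⱼ + observed count nⱼ.
Posterior concentration: (19.1, 16.8, 9.8), total = 45.7.
Var[θ_j] = α_j(Σα−α_j)/((Σα)²(Σα+1)) = 16.8·28.9/(45.7²·46.7) = 0.004978.

0.004978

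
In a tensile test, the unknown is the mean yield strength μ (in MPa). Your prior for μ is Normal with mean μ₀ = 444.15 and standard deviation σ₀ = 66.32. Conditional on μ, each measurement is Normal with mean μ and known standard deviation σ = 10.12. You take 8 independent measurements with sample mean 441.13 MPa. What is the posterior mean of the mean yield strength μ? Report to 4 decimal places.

For Normal data with known variance σ², a Normal(μ₀, σ₀²) prior on μ is conjugate. Posterior precision = 1/σ₀² + n/σ²; posterior mean is the precision-weighted average of μ₀ and x̄.
n·x̄ = 8·441.13 = 3529.04.
σ₀² = 66.32² = 4398.3424, σ² = 10.12² = 102.4144; σ² + n·σ₀² = 102.4144 + 8·4398.3424 = 35289.1536.
Posterior mean = (μ₀/σ₀² + n·x̄/σ²)/(1/σ₀² + n/σ²) = (σ²·μ₀ + σ₀²·n·x̄)/(σ² + n·σ₀²) = (102.4144·444.15 + 4398.3424·3529.04)/35289.1536 = 15567413.619056/35289.1536 = 441.1388.

441.1388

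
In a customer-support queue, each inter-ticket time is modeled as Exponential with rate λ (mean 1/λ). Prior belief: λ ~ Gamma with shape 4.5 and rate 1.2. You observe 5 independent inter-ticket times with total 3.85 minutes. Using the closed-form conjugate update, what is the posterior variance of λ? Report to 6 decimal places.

0.372512

With a Gamma(shape α, rate β) prior on the exponential rate λ, the posterior after n observations with total T = Σxᵢ is Gamma(α+n, β+T).
Posterior: Gamma(4.5+5, 1.2+3.85) = Gamma(9.5, 5.05).
Var = α/β² = 0.372512.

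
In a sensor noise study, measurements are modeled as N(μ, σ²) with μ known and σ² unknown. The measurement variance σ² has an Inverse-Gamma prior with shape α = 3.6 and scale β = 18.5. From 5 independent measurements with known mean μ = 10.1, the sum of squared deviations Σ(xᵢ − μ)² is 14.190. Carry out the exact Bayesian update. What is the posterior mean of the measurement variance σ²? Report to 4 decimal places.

5.0186

With known mean μ and an Inverse-Gamma(α, β) prior on σ², the Normal likelihood is conjugate: posterior is Inv-Gamma(α + n/2, β + Σ(xᵢ−μ)²/2).
Posterior: Inv-Gamma(3.6 + 5/2, 18.5 + 14.190/2) = Inv-Gamma(6.10, 25.5950).
E[σ²|data] = β/(α−1) = 25.5950/5.10 = 5.0186.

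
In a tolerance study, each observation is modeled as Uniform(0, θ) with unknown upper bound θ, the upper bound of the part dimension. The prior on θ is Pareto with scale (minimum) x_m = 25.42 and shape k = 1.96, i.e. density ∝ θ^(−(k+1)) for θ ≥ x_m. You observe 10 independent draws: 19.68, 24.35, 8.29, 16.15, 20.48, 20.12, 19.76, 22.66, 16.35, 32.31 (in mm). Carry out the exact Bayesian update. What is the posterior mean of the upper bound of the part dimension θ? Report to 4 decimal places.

A Pareto(scale x_m, shape k) prior on the upper bound θ of Uniform(0, θ) is conjugate: posterior is Pareto(max(x_m, max xᵢ), k + n).
Sample maximum = 32.31; prior scale x_m = 25.42 → posterior scale = max = 32.31.
Posterior shape = 1.96 + 10 = 11.96.
E[θ|data] = k·x_m/(k−1) = 11.96·32.31/10.96 = 35.2580.

35.2580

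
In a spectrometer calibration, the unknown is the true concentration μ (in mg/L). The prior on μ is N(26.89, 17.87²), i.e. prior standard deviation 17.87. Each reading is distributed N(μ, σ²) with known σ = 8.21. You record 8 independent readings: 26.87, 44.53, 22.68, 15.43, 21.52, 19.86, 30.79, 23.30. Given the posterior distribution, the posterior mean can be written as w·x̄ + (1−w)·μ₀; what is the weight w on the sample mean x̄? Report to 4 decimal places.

For Normal data with known variance σ², a Normal(μ₀, σ₀²) prior on μ is conjugate. Posterior precision = 1/σ₀² + n/σ²; posterior mean is the precision-weighted average of μ₀ and x̄.
σ₀² = 17.87² = 319.3369, σ² = 8.21² = 67.4041. Prior precision 1/σ₀² = 1/319.3369; data precision n/σ² = 8/67.4041.
w = (n/σ²)/(1/σ₀² + n/σ²) = n·σ₀²/(σ² + n·σ₀²) = 8·319.3369/(67.4041 + 8·319.3369) = 2554.6952/2622.0993 = 0.9743.

0.9743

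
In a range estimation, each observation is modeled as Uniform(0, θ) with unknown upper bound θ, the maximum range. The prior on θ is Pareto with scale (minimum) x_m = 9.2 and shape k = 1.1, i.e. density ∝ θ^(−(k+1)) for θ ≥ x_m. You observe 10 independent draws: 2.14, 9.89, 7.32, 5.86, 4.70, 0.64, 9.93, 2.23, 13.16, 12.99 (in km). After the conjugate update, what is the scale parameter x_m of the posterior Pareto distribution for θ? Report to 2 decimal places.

A Pareto(scale x_m, shape k) prior on the upper bound θ of Uniform(0, θ) is conjugate: posterior is Pareto(max(x_m, max xᵢ), k + n).
Sample maximum = 13.16; prior scale x_m = 9.2 → posterior scale = max = 13.16.
Posterior shape = 1.1 + 10 = 11.1.
Posterior scale x_m = 13.16.

13.16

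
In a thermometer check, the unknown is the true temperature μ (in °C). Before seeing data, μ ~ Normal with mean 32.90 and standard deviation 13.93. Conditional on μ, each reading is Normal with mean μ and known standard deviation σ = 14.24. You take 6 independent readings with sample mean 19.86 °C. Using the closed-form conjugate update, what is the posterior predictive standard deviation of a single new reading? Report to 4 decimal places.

For Normal data with known variance σ², a Normal(μ₀, σ₀²) prior on μ is conjugate. Posterior precision = 1/σ₀² + n/σ²; posterior mean is the precision-weighted average of μ₀ and x̄.
σ₀² = 13.93² = 194.0449, σ² = 14.24² = 202.7776; σ² + n·σ₀² = 202.7776 + 6·194.0449 = 1367.047.
Posterior precision = 1/σ₀² + n/σ² = 1/194.0449 + 6/202.7776 = (σ² + n·σ₀²)/(σ₀²σ²) = 1367.047/(194.0449·202.7776); posterior variance σₙ² = σ₀²σ²/(σ² + n·σ₀²) = 194.0449·202.7776/1367.047 = 28.783179.
Predictive variance for one new observation = σₙ² + σ² = 194.0449·202.7776/1367.047 + 202.7776 = σ²·(σ₀² + 1367.047)/1367.047 = 202.7776·1561.0919/1367.047 = 231.560779; SD = √(202.7776·1561.0919/1367.047) = 15.2171.

15.2171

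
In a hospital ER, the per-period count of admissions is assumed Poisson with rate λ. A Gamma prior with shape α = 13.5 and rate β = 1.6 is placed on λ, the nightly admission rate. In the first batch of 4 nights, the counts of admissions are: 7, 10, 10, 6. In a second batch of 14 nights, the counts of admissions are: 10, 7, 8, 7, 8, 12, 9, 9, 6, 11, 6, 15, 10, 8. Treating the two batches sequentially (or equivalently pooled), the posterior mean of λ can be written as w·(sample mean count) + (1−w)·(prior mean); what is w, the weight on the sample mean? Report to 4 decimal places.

With a Gamma(shape α, rate β) prior, the Poisson likelihood is conjugate: the posterior is Gamma(α + ΣXᵢ, β + n).
Total number of nights: n = 4 + 14 = 18.
Posterior mean = (α₀+S)/(β₀+n) = [n/(β₀+n)]·(S/n) + [β₀/(β₀+n)]·(α₀/β₀), so only n and β₀ enter the weight.
Weight on data w = n/(β₀+n) = 18/(1.6+18) = 18/19.6 = 0.9184.

0.9184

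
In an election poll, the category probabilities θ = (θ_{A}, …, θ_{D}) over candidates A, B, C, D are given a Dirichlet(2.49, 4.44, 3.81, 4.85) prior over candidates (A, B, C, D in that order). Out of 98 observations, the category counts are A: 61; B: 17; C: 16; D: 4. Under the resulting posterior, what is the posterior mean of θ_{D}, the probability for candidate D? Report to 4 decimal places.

The Dirichlet prior is conjugate to the Multinomial likelihood: each posterior αⱼ = prior αⱼ + observed count nⱼ.
Posterior concentration: (63.49, 21.44, 19.81, 8.85), total = 113.59.
E[θ_{D}|data] = α_{D}/Σα = 8.85/113.59 = 0.0779.

0.0779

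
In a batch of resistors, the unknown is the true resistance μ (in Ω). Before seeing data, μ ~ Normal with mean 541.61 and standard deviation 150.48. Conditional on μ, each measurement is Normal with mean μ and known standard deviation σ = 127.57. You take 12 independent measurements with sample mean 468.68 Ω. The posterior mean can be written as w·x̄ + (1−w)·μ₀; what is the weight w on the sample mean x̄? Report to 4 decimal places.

0.9435

For Normal data with known variance σ², a Normal(μ₀, σ₀²) prior on μ is conjugate. Posterior precision = 1/σ₀² + n/σ²; posterior mean is the precision-weighted average of μ₀ and x̄.
σ₀² = 150.48² = 22644.2304, σ² = 127.57² = 16274.1049. Prior precision 1/σ₀² = 1/22644.2304; data precision n/σ² = 12/16274.1049.
w = (n/σ²)/(1/σ₀² + n/σ²) = n·σ₀²/(σ² + n·σ₀²) = 12·22644.2304/(16274.1049 + 12·22644.2304) = 271730.7648/288004.8697 = 0.9435.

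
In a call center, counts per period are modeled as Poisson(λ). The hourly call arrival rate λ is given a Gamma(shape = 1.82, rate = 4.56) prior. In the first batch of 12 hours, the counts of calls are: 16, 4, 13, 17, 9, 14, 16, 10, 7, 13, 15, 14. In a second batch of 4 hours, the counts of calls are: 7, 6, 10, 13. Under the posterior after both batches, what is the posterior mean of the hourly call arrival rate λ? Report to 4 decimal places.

With a Gamma(shape α, rate β) prior, the Poisson likelihood is conjugate: the posterior is Gamma(α + ΣXᵢ, β + n).
Batch 1: sum of counts S = 148 over n = 12 hours.
After batch 1: Gamma(α+S, β+n) = Gamma(1.82+148, 4.56+12) = Gamma(149.82, 16.56).
Batch 2: sum of counts S = 36 over n = 4 hours.
After batch 2: Gamma(α+S, β+n) = Gamma(149.82+36, 16.56+4) = Gamma(185.82, 20.56).
Posterior mean = α/β = 185.82/20.56 = 9.0379.

9.0379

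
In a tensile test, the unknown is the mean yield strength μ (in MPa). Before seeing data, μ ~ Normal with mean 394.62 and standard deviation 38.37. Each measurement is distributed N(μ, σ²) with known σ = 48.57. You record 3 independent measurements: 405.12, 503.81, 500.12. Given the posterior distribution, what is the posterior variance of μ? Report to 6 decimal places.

512.575952

For Normal data with known variance σ², a Normal(μ₀, σ₀²) prior on μ is conjugate. Posterior precision = 1/σ₀² + n/σ²; posterior mean is the precision-weighted average of μ₀ and x̄.
σ₀² = 38.37² = 1472.2569, σ² = 48.57² = 2359.0449; σ² + n·σ₀² = 2359.0449 + 3·1472.2569 = 6775.8156.
Posterior precision = 1/σ₀² + n/σ² = 1/1472.2569 + 3/2359.0449 = (σ² + n·σ₀²)/(σ₀²σ²) = 6775.8156/(1472.2569·2359.0449); posterior variance σₙ² = σ₀²σ²/(σ² + n·σ₀²) = 1472.2569·2359.0449/6775.8156 = 512.575952.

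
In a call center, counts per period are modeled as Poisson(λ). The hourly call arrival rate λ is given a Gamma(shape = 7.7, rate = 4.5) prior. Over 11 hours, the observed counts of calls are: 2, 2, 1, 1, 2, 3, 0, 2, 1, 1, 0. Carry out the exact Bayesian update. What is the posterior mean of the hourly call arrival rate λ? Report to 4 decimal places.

1.4645

With a Gamma(shape α, rate β) prior, the Poisson likelihood is conjugate: the posterior is Gamma(α + ΣXᵢ, β + n).
Sum of counts S = 15 over n = 11 hours.
Posterior: Gamma(α+S, β+n) = Gamma(7.7+15, 4.5+11) = Gamma(22.7, 15.5).
Posterior mean = α/β = 22.7/15.5 = 1.4645.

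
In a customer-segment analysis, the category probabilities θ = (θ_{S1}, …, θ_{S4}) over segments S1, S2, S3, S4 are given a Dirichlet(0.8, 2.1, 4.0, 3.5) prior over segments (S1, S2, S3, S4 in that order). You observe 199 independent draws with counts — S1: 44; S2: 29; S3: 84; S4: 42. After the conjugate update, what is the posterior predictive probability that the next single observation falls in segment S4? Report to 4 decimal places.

The Dirichlet prior is conjugate to the Multinomial likelihood: each posterior αⱼ = prior αⱼ + observed count nⱼ.
Posterior concentration: (44.8, 31.1, 88.0, 45.5), total = 209.4.
P(next = S4 | data) = α_{S4}/Σα = 0.2173.

0.2173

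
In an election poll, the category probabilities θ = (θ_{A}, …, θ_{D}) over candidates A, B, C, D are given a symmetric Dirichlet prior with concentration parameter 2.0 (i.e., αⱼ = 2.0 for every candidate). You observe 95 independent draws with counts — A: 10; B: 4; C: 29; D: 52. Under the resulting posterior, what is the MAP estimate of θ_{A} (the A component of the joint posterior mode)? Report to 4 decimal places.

The Dirichlet prior is conjugate to the Multinomial likelihood: each posterior αⱼ = prior αⱼ + observed count nⱼ.
Posterior concentration: (12.0, 6.0, 31.0, 54.0), total = 103.0.
Joint mode component: (α_{A}−1)/(Σα−K) = 11.0/99.0 = 0.1111.

0.1111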